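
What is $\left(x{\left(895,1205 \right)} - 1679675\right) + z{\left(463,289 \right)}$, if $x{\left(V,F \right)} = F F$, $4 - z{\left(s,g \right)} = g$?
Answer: $-227935$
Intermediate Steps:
$z{\left(s,g \right)} = 4 - g$
$x{\left(V,F \right)} = F^{2}$
$\left(x{\left(895,1205 \right)} - 1679675\right) + z{\left(463,289 \right)} = \left(1205^{2} - 1679675\right) + \left(4 - 289\right) = \left(1452025 - 1679675\right) + \left(4 - 289\right) = -227650 - 285 = -227935$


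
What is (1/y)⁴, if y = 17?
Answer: 1/83521 ≈ 1.1973e-5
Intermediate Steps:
(1/y)⁴ = (1/17)⁴ = 1/83521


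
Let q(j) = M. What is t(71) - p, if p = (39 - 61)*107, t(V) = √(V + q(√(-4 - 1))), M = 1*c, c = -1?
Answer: 2354 + √70 ≈ 2362.4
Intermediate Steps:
M = -1 (M = 1*(-1) = -1)
q(j) = -1
t(V) = √(-1 + V) (t(V) = √(V - 1) = √(-1 + V))
p = -2354 (p = -22*107 = -2354)
t(71) - p = √(-1 + 71) - 1*(-2354) = √70 + 2354 = 2354 + √70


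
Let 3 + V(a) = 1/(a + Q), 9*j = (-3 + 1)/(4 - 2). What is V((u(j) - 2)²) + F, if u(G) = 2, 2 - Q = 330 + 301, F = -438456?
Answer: -275790712/629 ≈ -4.3846e+5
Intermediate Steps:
j = -⅑ (j = ((-3 + 1)/(4 - 2))/9 = (-2/2)/9 = (-2*½)/9 = (⅑)*(-1) = -⅑ ≈ -0.11111)
Q = -629 (Q = 2 - (330 + 301) = 2 - 1*631 = 2 - 631 = -629)
V(a) = -3 + 1/(-629 + a) (V(a) = -3 + 1/(a - 629) = -3 + 1/(-629 + a))
V((u(j) - 2)²) + F = (1888 - 3*(2 - 2)²)/(-629 + (2 - 2)²) - 438456 = (1888 - 3*0²)/(-629 + 0²) - 438456 = (1888 - 3*0)/(-629 + 0) - 438456 = (1888 + 0)/(-629) - 438456 = -1/629*1888 - 438456 = -1888/629 - 438456 = -275790712/629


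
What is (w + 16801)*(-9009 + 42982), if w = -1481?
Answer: 520466360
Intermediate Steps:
(w + 16801)*(-9009 + 42982) = (-1481 + 16801)*(-9009 + 42982) = 15320*33973 = 520466360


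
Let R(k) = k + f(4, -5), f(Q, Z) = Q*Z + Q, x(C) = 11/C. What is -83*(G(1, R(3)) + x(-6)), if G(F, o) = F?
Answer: 415/6 ≈ 69.167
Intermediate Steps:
f(Q, Z) = Q + Q*Z
R(k) = -16 + k (R(k) = k + 4*(1 - 5) = k + 4*(-4) = k - 16 = -16 + k)
-83*(G(1, R(3)) + x(-6)) = -83*(1 + 11/(-6)) = -83*(1 + 11*(-⅙)) = -83*(1 - 11/6) = -83*(-⅚) = 415/6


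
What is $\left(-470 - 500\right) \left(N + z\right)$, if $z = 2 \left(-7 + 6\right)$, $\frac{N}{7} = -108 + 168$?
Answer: $-405460$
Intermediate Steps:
$N = 420$ ($N = 7 \left(-108 + 168\right) = 7 \cdot 60 = 420$)
$z = -2$ ($z = 2 \left(-1\right) = -2$)
$\left(-470 - 500\right) \left(N + z\right) = \left(-470 - 500\right) \left(420 - 2\right) = \left(-970\right) 418 = -405460$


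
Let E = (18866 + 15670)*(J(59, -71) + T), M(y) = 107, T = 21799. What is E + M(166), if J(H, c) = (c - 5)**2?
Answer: 952330307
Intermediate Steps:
J(H, c) = (-5 + c)**2
E = 952330200 (E = (18866 + 15670)*((-5 - 71)**2 + 21799) = 34536*((-76)**2 + 21799) = 34536*(5776 + 21799) = 34536*27575 = 952330200)
E + M(166) = 952330200 + 107 = 952330307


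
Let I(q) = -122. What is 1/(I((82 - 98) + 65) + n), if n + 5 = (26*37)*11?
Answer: 1/10455 ≈ 9.5648e-5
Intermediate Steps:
n = 10577 (n = -5 + (26*37)*11 = -5 + 962*11 = -5 + 10582 = 10577)
1/(I((82 - 98) + 65) + n) = 1/(-122 + 10577) = 1/10455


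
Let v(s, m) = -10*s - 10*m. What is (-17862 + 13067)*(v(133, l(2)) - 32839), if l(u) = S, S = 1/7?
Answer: 163847205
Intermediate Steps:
S = ⅐ ≈ 0.14286
l(u) = ⅐
v(s, m) = -10*m - 10*s
(-17862 + 13067)*(v(133, l(2)) - 32839) = (-17862 + 13067)*((-10*⅐ - 10*133) - 32839) = -4795*((-10/7 - 1330) - 32839) = -4795*(-9320/7 - 32839) = -4795*(-239193/7) = 163847205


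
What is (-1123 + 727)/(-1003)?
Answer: 396/1003 ≈ 0.39482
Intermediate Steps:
(-1123 + 727)/(-1003) = -1/1003*(-396) = 396/1003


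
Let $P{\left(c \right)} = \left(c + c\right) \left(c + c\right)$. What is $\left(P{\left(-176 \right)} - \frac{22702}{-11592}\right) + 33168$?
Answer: $\frac{910400663}{5796} \approx 1.5707 \cdot 10^{5}$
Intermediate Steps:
$P{\left(c \right)} = 4 c^{2}$ ($P{\left(c \right)} = 2 c 2 c = 4 c^{2}$)
$\left(P{\left(-176 \right)} - \frac{22702}{-11592}\right) + 33168 = \left(4 \left(-176\right)^{2} - \frac{22702}{-11592}\right) + 33168 = \left(4 \cdot 30976 - - \frac{11351}{5796}\right) + 33168 = \left(123904 + \frac{11351}{5796}\right) + 33168 = \frac{718158935}{5796} + 33168 = \frac{910400663}{5796}$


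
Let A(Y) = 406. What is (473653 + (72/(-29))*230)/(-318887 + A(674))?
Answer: -13719377/9235949 ≈ -1.4854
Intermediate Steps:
(473653 + (72/(-29))*230)/(-318887 + A(674)) = (473653 + (72/(-29))*230)/(-318887 + 406) = (473653 + (72*(-1/29))*230)/(-318481) = (473653 - 72/29*230)*(-1/318481) = (473653 - 16560/29)*(-1/318481) = (13719377/29)*(-1/318481) = -13719377/9235949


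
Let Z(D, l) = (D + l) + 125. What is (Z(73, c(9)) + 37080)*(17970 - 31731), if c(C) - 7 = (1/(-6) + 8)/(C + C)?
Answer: -6157018483/12 ≈ -5.1308e+8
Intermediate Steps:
c(C) = 7 + 47/(12*C) (c(C) = 7 + (1/(-6) + 8)/(C + C) = 7 + (-1/6 + 8)/((2*C)) = 7 + 47*(1/(2*C))/6 = 7 + 47/(12*C))
Z(D, l) = 125 + D + l
(Z(73, c(9)) + 37080)*(17970 - 31731) = ((125 + 73 + (7 + (47/12)/9)) + 37080)*(17970 - 31731) = ((125 + 73 + (7 + (47/12)*(1/9))) + 37080)*(-13761) = ((125 + 73 + (7 + 47/108)) + 37080)*(-13761) = ((125 + 73 + 803/108) + 37080)*(-13761) = (22187/108 + 37080)*(-13761) = (4026827/108)*(-13761) = -6157018483/12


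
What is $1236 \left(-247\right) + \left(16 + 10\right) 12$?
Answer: $-304980$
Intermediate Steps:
$1236 \left(-247\right) + \left(16 + 10\right) 12 = -305292 + 26 \cdot 12 = -305292 + 312 = -304980$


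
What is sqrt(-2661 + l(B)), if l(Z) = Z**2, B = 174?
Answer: sqrt(27615) ≈ 166.18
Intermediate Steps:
sqrt(-2661 + l(B)) = sqrt(-2661 + 174**2) = sqrt(-2661 + 30276) = sqrt(27615)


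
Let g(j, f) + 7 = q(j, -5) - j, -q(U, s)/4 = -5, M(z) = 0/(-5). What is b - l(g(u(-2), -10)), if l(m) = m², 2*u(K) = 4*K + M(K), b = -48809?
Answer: -49098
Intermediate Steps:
M(z) = 0 (M(z) = 0*(-⅕) = 0)
q(U, s) = 20 (q(U, s) = -4*(-5) = 20)
u(K) = 2*K (u(K) = (4*K + 0)/2 = (4*K)/2 = 2*K)
g(j, f) = 13 - j (g(j, f) = -7 + (20 - j) = 13 - j)
b - l(g(u(-2), -10)) = -48809 - (13 - 2*(-2))² = -48809 - (13 - 1*(-4))² = -48809 - (13 + 4)² = -48809 - 1*17² = -48809 - 1*289 = -48809 - 289 = -49098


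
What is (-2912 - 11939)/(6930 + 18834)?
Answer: -14851/25764 ≈ -0.57642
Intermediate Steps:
(-2912 - 11939)/(6930 + 18834) = -14851/25764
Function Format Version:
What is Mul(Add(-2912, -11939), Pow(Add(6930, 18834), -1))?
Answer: Rational(-14851, 25764) ≈ -0.57642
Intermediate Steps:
Mul(Add(-2912, -11939), Pow(Add(6930, 18834), -1)) = Mul(-14851, Pow(25764, -1)) = Mul(-14851, Rational(1, 25764)) = Rational(-14851, 25764)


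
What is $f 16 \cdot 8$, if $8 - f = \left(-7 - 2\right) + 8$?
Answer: $1152$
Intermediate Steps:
$f = 9$ ($f = 8 - \left(\left(-7 - 2\right) + 8\right) = 8 - \left(-9 + 8\right) = 8 - -1 = 8 + 1 = 9$)
$f 16 \cdot 8 = 9 \cdot 16 \cdot 8 = 144 \cdot 8 = 1152$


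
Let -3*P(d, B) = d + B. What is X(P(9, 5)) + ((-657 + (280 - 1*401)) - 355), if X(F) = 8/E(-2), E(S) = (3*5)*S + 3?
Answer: -30599/27 ≈ -1133.3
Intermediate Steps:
E(S) = 3 + 15*S (E(S) = 15*S + 3 = 3 + 15*S)
P(d, B) = -B/3 - d/3 (P(d, B) = -(d + B)/3 = -(B + d)/3 = -B/3 - d/3)
X(F) = -8/27 (X(F) = 8/(3 + 15*(-2)) = 8/(3 - 30) = 8/(-27) = 8*(-1/27) = -8/27)
X(P(9, 5)) + ((-657 + (280 - 1*401)) - 355) = -8/27 + ((-657 + (280 - 1*401)) - 355) = -8/27 + ((-657 + (280 - 401)) - 355) = -8/27 + ((-657 - 121) - 355) = -8/27 + (-778 - 355) = -8/27 - 1133 = -30599/27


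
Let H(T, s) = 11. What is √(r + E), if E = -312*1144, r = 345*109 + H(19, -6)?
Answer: 4*I*√19957 ≈ 565.08*I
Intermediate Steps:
r = 37616 (r = 345*109 + 11 = 37605 + 11 = 37616)
E = -356928
√(r + E) = √(37616 - 356928) = √(-319312) = 4*I*√19957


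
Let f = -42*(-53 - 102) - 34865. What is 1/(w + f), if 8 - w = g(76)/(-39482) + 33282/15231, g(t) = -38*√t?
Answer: -788834692255535121/22362820742475776433245 + 53562380462*√19/22362820742475776433245 ≈ -3.5274e-5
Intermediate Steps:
f = -28355 (f = -42*(-155) - 34865 = 6510 - 34865 = -28355)
w = 29522/5077 - 2*√19/1039 (w = 8 - (-76*√19/(-39482) + 33282/15231) = 8 - (-76*√19*(-1/39482) + 33282*(1/15231)) = 8 - (-76*√19*(-1/39482) + 11094/5077) = 8 - (2*√19/1039 + 11094/5077) = 8 - (11094/5077 + 2*√19/1039) = 8 + (-11094/5077 - 2*√19/1039) = 29522/5077 - 2*√19/1039 ≈ 5.8065)
1/(w + f) = 1/((29522/5077 - 2*√19/1039) - 28355) = 1/(-143928813/5077 - 2*√19/1039)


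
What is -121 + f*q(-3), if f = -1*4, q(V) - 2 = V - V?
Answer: -129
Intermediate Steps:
q(V) = 2 (q(V) = 2 + (V - V) = 2 + 0 = 2)
f = -4
-121 + f*q(-3) = -121 - 4*2 = -121 - 8 = -129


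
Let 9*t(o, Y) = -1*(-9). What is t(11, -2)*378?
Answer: 378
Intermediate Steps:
t(o, Y) = 1 (t(o, Y) = (-1*(-9))/9 = (⅑)*9 = 1)
t(11, -2)*378 = 1*378 = 378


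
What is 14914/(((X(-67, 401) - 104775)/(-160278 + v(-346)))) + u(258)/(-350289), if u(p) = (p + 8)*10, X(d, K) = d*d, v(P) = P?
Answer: 419566631865172/17564541327 ≈ 23887.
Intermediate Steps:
X(d, K) = d**2
u(p) = 80 + 10*p (u(p) = (8 + p)*10 = 80 + 10*p)
14914/(((X(-67, 401) - 104775)/(-160278 + v(-346)))) + u(258)/(-350289) = 14914/((((-67)**2 - 104775)/(-160278 - 346))) + (80 + 10*258)/(-350289) = 14914/(((4489 - 104775)/(-160624))) + (80 + 2580)*(-1/350289) = 14914/((-100286*(-1/160624))) + 2660*(-1/350289) = 14914/(50143/80312) - 2660/350289 = 14914*(80312/50143) - 2660/350289 = 1197773168/50143 - 2660/350289 = 419566631865172/17564541327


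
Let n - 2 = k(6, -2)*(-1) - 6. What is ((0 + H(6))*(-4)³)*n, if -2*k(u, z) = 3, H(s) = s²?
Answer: 5760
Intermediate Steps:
k(u, z) = -3/2 (k(u, z) = -½*3 = -3/2)
n = -5/2 (n = 2 + (-3/2*(-1) - 6) = 2 + (3/2 - 6) = 2 - 9/2 = -5/2 ≈ -2.5000)
((0 + H(6))*(-4)³)*n = ((0 + 6²)*(-4)³)*(-5/2) = ((0 + 36)*(-64))*(-5/2) = (36*(-64))*(-5/2) = -2304*(-5/2) = 5760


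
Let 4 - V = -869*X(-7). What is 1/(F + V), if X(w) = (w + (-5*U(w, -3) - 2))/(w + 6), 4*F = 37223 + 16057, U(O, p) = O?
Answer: -1/9270 ≈ -0.00010787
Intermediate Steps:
F = 13320 (F = (37223 + 16057)/4 = (¼)*53280 = 13320)
X(w) = (-2 - 4*w)/(6 + w) (X(w) = (w + (-5*w - 2))/(w + 6) = (w + (-2 - 5*w))/(6 + w) = (-2 - 4*w)/(6 + w))
V = -22590 (V = 4 - (-869)*2*(-1 - 2*(-7))/(6 - 7) = 4 - (-869)*2*(-1 + 14)/(-1) = 4 - (-869)*2*(-1)*13 = 4 - (-869)*(-26) = 4 - 1*22594 = 4 - 22594 = -22590)
1/(F + V) = 1/(13320 - 22590) = 1/(-9270) = -1/9270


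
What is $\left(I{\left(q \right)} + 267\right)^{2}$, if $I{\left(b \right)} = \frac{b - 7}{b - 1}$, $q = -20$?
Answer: $\frac{3526884}{49} \approx 71977.0$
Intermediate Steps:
$I{\left(b \right)} = \frac{-7 + b}{-1 + b}$
$\left(I{\left(q \right)} + 267\right)^{2} = \left(\frac{-7 - 20}{-1 - 20} + 267\right)^{2} = \left(\frac{1}{-21} \left(-27\right) + 267\right)^{2} = \left(\left(- \frac{1}{21}\right) \left(-27\right) + 267\right)^{2} = \left(\frac{9}{7} + 267\right)^{2} = \left(\frac{1878}{7}\right)^{2} = \frac{3526884}{49}$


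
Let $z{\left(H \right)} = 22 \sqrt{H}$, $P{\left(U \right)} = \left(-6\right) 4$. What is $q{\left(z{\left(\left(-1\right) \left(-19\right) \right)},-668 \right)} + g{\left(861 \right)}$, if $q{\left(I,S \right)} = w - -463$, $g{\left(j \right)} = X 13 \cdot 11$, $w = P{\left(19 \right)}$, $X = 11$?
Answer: $2012$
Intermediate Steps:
$P{\left(U \right)} = -24$
$w = -24$
$g{\left(j \right)} = 1573$ ($g{\left(j \right)} = 11 \cdot 13 \cdot 11 = 143 \cdot 11 = 1573$)
$q{\left(I,S \right)} = 439$ ($q{\left(I,S \right)} = -24 - -463 = -24 + 463 = 439$)
$q{\left(z{\left(\left(-1\right) \left(-19\right) \right)},-668 \right)} + g{\left(861 \right)} = 439 + 1573 = 2012$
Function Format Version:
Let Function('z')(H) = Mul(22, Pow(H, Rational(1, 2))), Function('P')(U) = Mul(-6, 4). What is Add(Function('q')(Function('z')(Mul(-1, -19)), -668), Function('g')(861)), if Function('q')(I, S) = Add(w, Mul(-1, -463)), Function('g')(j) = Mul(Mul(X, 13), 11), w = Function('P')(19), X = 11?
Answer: 2012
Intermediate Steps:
Function('P')(U) = -24
w = -24
Function('g')(j) = 1573 (Function('g')(j) = Mul(Mul(11, 13), 11) = Mul(143, 11) = 1573)
Function('q')(I, S) = 439 (Function('q')(I, S) = Add(-24, Mul(-1, -463)) = Add(-24, 463) = 439)
Add(Function('q')(Function('z')(Mul(-1, -19)), -668), Function('g')(861)) = Add(439, 1573) = 2012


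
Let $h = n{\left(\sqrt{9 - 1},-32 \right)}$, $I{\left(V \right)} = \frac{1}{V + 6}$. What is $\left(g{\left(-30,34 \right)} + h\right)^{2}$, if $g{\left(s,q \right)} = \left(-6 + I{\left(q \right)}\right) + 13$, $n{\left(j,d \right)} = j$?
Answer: $\frac{91761}{1600} + \frac{281 \sqrt{2}}{10} \approx 97.09$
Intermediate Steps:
$I{\left(V \right)} = \frac{1}{6 + V}$
$h = 2 \sqrt{2}$ ($h = \sqrt{9 - 1} = \sqrt{8} = 2 \sqrt{2} \approx 2.8284$)
$g{\left(s,q \right)} = 7 + \frac{1}{6 + q}$ ($g{\left(s,q \right)} = \left(-6 + \frac{1}{6 + q}\right) + 13 = 7 + \frac{1}{6 + q}$)
$\left(g{\left(-30,34 \right)} + h\right)^{2} = \left(\frac{43 + 7 \cdot 34}{6 + 34} + 2 \sqrt{2}\right)^{2} = \left(\frac{43 + 238}{40} + 2 \sqrt{2}\right)^{2} = \left(\frac{1}{40} \cdot 281 + 2 \sqrt{2}\right)^{2} = \left(\frac{281}{40} + 2 \sqrt{2}\right)^{2}$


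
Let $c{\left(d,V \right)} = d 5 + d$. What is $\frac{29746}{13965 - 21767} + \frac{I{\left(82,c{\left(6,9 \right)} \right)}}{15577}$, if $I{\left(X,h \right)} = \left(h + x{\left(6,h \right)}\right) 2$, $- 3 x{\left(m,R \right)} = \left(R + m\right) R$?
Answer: $- \frac{235328057}{60765877} \approx -3.8727$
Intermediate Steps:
$x{\left(m,R \right)} = - \frac{R \left(R + m\right)}{3}$ ($x{\left(m,R \right)} = - \frac{\left(R + m\right) R}{3} = - \frac{R \left(R + m\right)}{3}$)
$c{\left(d,V \right)} = 6 d$ ($c{\left(d,V \right)} = 5 d + d = 6 d$)
$I{\left(X,h \right)} = 2 h - \frac{2 h \left(6 + h\right)}{3}$ ($I{\left(X,h \right)} = \left(h - \frac{h \left(h + 6\right)}{3}\right) 2 = \left(h - \frac{h \left(6 + h\right)}{3}\right) 2 = 2 h - \frac{2 h \left(6 + h\right)}{3}$)
$\frac{29746}{13965 - 21767} + \frac{I{\left(82,c{\left(6,9 \right)} \right)}}{15577} = \frac{29746}{13965 - 21767} + \frac{\frac{2}{3} \cdot 6 \cdot 6 \left(-3 - 6 \cdot 6\right)}{15577} = \frac{29746}{-7802} + \frac{2}{3} \cdot 36 \left(-3 - 36\right) \frac{1}{15577} = 29746 \left(- \frac{1}{7802}\right) + \frac{2}{3} \cdot 36 \left(-3 - 36\right) \frac{1}{15577} = - \frac{14873}{3901} + \frac{2}{3} \cdot 36 \left(-39\right) \frac{1}{15577} = - \frac{14873}{3901} - \frac{936}{15577} = - \frac{235328057}{60765877}$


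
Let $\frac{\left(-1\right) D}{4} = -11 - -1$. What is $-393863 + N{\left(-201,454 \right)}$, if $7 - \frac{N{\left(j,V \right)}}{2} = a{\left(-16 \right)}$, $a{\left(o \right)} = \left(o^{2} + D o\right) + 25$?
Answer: $-393131$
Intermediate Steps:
$D = 40$ ($D = - 4 \left(-11 - -1\right) = - 4 \left(-11 + 1\right) = \left(-4\right) \left(-10\right) = 40$)
$a{\left(o \right)} = 25 + o^{2} + 40 o$ ($a{\left(o \right)} = \left(o^{2} + 40 o\right) + 25 = 25 + o^{2} + 40 o$)
$N{\left(j,V \right)} = 732$ ($N{\left(j,V \right)} = 14 - 2 \left(25 + \left(-16\right)^{2} + 40 \left(-16\right)\right) = 14 - 2 \left(25 + 256 - 640\right) = 14 - -718 = 14 + 718 = 732$)
$-393863 + N{\left(-201,454 \right)} = -393863 + 732 = -393131$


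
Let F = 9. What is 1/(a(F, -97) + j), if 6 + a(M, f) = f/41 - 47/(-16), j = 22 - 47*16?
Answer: -656/482441 ≈ -0.0013598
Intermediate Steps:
j = -730 (j = 22 - 752 = -730)
a(M, f) = -49/16 + f/41 (a(M, f) = -6 + (f/41 - 47/(-16)) = -6 + (f*(1/41) - 47*(-1/16)) = -6 + (f/41 + 47/16) = -6 + (47/16 + f/41) = -49/16 + f/41)
1/(a(F, -97) + j) = 1/((-49/16 + (1/41)*(-97)) - 730) = 1/((-49/16 - 97/41) - 730) = 1/(-3561/656 - 730) = 1/(-482441/656) = -656/482441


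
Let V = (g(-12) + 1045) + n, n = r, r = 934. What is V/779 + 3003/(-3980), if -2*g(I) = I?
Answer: 5560963/3100420 ≈ 1.7936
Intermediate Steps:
n = 934
g(I) = -I/2
V = 1985 (V = (-1/2*(-12) + 1045) + 934 = (6 + 1045) + 934 = 1051 + 934 = 1985)
V/779 + 3003/(-3980) = 1985/779 + 3003/(-3980) = 1985*(1/779) + 3003*(-1/3980) = 1985/779 - 3003/3980 = 5560963/3100420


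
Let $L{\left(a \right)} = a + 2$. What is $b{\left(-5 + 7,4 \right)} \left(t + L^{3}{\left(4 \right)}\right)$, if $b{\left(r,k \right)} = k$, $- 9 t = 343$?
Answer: $\frac{6404}{9} \approx 711.56$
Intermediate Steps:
$L{\left(a \right)} = 2 + a$
$t = - \frac{343}{9}$ ($t = \left(- \frac{1}{9}\right) 343 = - \frac{343}{9} \approx -38.111$)
$b{\left(-5 + 7,4 \right)} \left(t + L^{3}{\left(4 \right)}\right) = 4 \left(- \frac{343}{9} + \left(2 + 4\right)^{3}\right) = 4 \left(- \frac{343}{9} + 6^{3}\right) = 4 \left(- \frac{343}{9} + 216\right) = 4 \cdot \frac{1601}{9} = \frac{6404}{9}$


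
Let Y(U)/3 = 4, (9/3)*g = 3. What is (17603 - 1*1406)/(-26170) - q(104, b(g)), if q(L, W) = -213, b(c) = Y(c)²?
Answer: 5558013/26170 ≈ 212.38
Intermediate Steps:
g = 1 (g = (⅓)*3 = 1)
Y(U) = 12 (Y(U) = 3*4 = 12)
b(c) = 144 (b(c) = 12² = 144)
(17603 - 1*1406)/(-26170) - q(104, b(g)) = (17603 - 1*1406)/(-26170) - 1*(-213) = (17603 - 1406)*(-1/26170) + 213 = 16197*(-1/26170) + 213 = -16197/26170 + 213 = 5558013/26170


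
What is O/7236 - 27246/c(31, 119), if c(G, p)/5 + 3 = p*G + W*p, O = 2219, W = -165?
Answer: 374106211/577034820 ≈ 0.64832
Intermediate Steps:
c(G, p) = -15 - 825*p + 5*G*p (c(G, p) = -15 + 5*(p*G - 165*p) = -15 + 5*(G*p - 165*p) = -15 + 5*(-165*p + G*p) = -15 + (-825*p + 5*G*p) = -15 - 825*p + 5*G*p)
O/7236 - 27246/c(31, 119) = 2219/7236 - 27246/(-15 - 825*119 + 5*31*119) = 2219*(1/7236) - 27246/(-15 - 98175 + 18445) = 2219/7236 - 27246/(-79745) = 2219/7236 - 27246*(-1/79745) = 2219/7236 + 27246/79745 = 374106211/577034820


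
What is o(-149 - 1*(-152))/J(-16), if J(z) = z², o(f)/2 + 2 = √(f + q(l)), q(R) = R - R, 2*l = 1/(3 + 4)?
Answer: -1/64 + √3/128 ≈ -0.0020934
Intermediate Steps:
l = 1/14 (l = 1/(2*(3 + 4)) = (½)/7 = (½)*(⅐) = 1/14 ≈ 0.071429)
q(R) = 0
o(f) = -4 + 2*√f (o(f) = -4 + 2*√(f + 0) = -4 + 2*√f)
o(-149 - 1*(-152))/J(-16) = (-4 + 2*√(-149 - 1*(-152)))/((-16)²) = (-4 + 2*√(-149 + 152))/256 = (-4 + 2*√3)*(1/256) = -1/64 + √3/128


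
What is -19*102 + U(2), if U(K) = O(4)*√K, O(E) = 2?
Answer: -1938 + 2*√2 ≈ -1935.2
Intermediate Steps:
U(K) = 2*√K
-19*102 + U(2) = -19*102 + 2*√2 = -1938 + 2*√2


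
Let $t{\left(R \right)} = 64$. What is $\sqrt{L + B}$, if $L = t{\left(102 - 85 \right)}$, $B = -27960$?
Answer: $2 i \sqrt{6974} \approx 167.02 i$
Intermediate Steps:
$L = 64$
$\sqrt{L + B} = \sqrt{64 - 27960} = \sqrt{-27896} = 2 i \sqrt{6974}$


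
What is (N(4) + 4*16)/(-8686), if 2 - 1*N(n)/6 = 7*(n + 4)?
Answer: 130/4343 ≈ 0.029933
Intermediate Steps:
N(n) = -156 - 42*n (N(n) = 12 - 42*(n + 4) = 12 - 42*(4 + n) = 12 - 6*(28 + 7*n) = 12 + (-168 - 42*n) = -156 - 42*n)
(N(4) + 4*16)/(-8686) = ((-156 - 42*4) + 4*16)/(-8686) = ((-156 - 168) + 64)*(-1/8686) = (-324 + 64)*(-1/8686) = -260*(-1/8686) = 130/4343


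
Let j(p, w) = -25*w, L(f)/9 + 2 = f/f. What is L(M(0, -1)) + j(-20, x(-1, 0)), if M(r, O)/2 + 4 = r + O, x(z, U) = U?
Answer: -9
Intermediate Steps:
M(r, O) = -8 + 2*O + 2*r (M(r, O) = -8 + 2*(r + O) = -8 + 2*(O + r) = -8 + (2*O + 2*r) = -8 + 2*O + 2*r)
L(f) = -9 (L(f) = -18 + 9*(f/f) = -18 + 9*1 = -18 + 9 = -9)
L(M(0, -1)) + j(-20, x(-1, 0)) = -9 - 25*0 = -9 + 0 = -9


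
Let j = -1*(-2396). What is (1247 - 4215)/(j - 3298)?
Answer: 1484/451 ≈ 3.2905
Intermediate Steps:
j = 2396
(1247 - 4215)/(j - 3298) = (1247 - 4215)/(2396 - 3298) = -2968/(-902) = -2968*(-1/902) = 1484/451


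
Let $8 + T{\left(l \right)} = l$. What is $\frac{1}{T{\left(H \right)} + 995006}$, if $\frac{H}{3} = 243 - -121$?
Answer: $\frac{1}{996090} \approx 1.0039 \cdot 10^{-6}$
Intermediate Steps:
$H = 1092$ ($H = 3 \left(243 - -121\right) = 3 \left(243 + 121\right) = 3 \cdot 364 = 1092$)
$T{\left(l \right)} = -8 + l$
$\frac{1}{T{\left(H \right)} + 995006} = \frac{1}{\left(-8 + 1092\right) + 995006} = \frac{1}{1084 + 995006} = \frac{1}{996090}$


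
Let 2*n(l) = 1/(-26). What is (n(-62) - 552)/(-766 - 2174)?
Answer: 5741/30576 ≈ 0.18776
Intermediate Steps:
n(l) = -1/52 (n(l) = (½)/(-26) = (½)*(-1/26) = -1/52)
(n(-62) - 552)/(-766 - 2174) = (-1/52 - 552)/(-766 - 2174) = -28705/52/(-2940) = -28705/52*(-1/2940) = 5741/30576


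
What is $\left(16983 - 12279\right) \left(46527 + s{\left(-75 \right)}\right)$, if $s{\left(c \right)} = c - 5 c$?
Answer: $220274208$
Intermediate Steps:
$s{\left(c \right)} = - 4 c$
$\left(16983 - 12279\right) \left(46527 + s{\left(-75 \right)}\right) = \left(16983 - 12279\right) \left(46527 - -300\right) = 4704 \left(46527 + 300\right) = 4704 \cdot 46827 = 220274208$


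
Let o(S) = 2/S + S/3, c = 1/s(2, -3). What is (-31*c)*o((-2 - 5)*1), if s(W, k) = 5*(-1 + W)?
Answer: 341/21 ≈ 16.238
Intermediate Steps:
s(W, k) = -5 + 5*W
c = ⅕ (c = 1/(-5 + 5*2) = 1/(-5 + 10) = 1/5 = ⅕ ≈ 0.20000)
o(S) = 2/S + S/3 (o(S) = 2/S + S*(⅓) = 2/S + S/3)
(-31*c)*o((-2 - 5)*1) = (-31*⅕)*(2/(((-2 - 5)*1)) + ((-2 - 5)*1)/3) = -31*(2/((-7*1)) + (-7*1)/3)/5 = -31*(2/(-7) + (⅓)*(-7))/5 = -31*(2*(-⅐) - 7/3)/5 = -31*(-2/7 - 7/3)/5 = -31/5*(-55/21) = 341/21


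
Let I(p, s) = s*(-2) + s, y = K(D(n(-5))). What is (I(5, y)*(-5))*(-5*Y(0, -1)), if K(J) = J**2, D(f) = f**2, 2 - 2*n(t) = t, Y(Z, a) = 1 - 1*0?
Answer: -60025/16 ≈ -3751.6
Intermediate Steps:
Y(Z, a) = 1 (Y(Z, a) = 1 + 0 = 1)
n(t) = 1 - t/2
y = 2401/16 (y = ((1 - 1/2*(-5))**2)**2 = ((1 + 5/2)**2)**2 = ((7/2)**2)**2 = (49/4)**2 = 2401/16 ≈ 150.06)
I(p, s) = -s (I(p, s) = -2*s + s = -s)
(I(5, y)*(-5))*(-5*Y(0, -1)) = (-1*2401/16*(-5))*(-5*1) = -2401/16*(-5)*(-5) = (12005/16)*(-5) = -60025/16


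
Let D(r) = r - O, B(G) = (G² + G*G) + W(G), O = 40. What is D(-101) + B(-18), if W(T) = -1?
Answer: 506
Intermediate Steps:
B(G) = -1 + 2*G² (B(G) = (G² + G*G) - 1 = (G² + G²) - 1 = 2*G² - 1 = -1 + 2*G²)
D(r) = -40 + r (D(r) = r - 1*40 = r - 40 = -40 + r)
D(-101) + B(-18) = (-40 - 101) + (-1 + 2*(-18)²) = -141 + (-1 + 2*324) = -141 + (-1 + 648) = -141 + 647 = 506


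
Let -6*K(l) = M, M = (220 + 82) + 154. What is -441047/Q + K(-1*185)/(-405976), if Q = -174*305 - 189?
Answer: 44764636139/5405468946 ≈ 8.2814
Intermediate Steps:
M = 456 (M = 302 + 154 = 456)
K(l) = -76 (K(l) = -1/6*456 = -76)
Q = -53259 (Q = -53070 - 189 = -53259)
-441047/Q + K(-1*185)/(-405976) = -441047/(-53259) - 76/(-405976) = -441047*(-1/53259) - 76*(-1/405976) = 441047/53259 + 19/101494 = 44764636139/5405468946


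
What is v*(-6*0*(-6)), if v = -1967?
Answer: 0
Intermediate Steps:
v*(-6*0*(-6)) = -1967*(-6*0)*(-6) = -0*(-6) = -1967*0 = 0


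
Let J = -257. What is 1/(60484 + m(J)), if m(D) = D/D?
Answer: 1/60485 ≈ 1.6533e-5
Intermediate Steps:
m(D) = 1
1/(60484 + m(J)) = 1/(60484 + 1) = 1/60485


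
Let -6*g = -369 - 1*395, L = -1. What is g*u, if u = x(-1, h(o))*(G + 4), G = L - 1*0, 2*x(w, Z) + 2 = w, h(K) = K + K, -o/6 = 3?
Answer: -573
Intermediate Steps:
o = -18 (o = -6*3 = -18)
h(K) = 2*K
x(w, Z) = -1 + w/2
G = -1 (G = -1 - 1*0 = -1 + 0 = -1)
u = -9/2 (u = (-1 + (1/2)*(-1))*(-1 + 4) = (-1 - 1/2)*3 = -3/2*3 = -9/2 ≈ -4.5000)
g = 382/3 (g = -(-369 - 1*395)/6 = -(-369 - 395)/6 = -1/6*(-764) = 382/3 ≈ 127.33)
g*u = (382/3)*(-9/2) = -573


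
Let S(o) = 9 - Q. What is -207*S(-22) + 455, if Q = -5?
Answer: -2443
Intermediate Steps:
S(o) = 14 (S(o) = 9 - 1*(-5) = 9 + 5 = 14)
-207*S(-22) + 455 = -207*14 + 455 = -2898 + 455 = -2443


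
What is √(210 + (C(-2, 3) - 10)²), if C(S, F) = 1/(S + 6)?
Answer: √4881/4 ≈ 17.466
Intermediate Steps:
C(S, F) = 1/(6 + S)
√(210 + (C(-2, 3) - 10)²) = √(210 + (1/(6 - 2) - 10)²) = √(210 + (1/4 - 10)²) = √(210 + (¼ - 10)²) = √(210 + (-39/4)²) = √(210 + 1521/16) = √(4881/16) = √4881/4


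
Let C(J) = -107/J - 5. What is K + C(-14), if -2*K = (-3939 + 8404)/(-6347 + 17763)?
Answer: 391137/159824 ≈ 2.4473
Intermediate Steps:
K = -4465/22832 (K = -(-3939 + 8404)/(2*(-6347 + 17763)) = -4465/(2*11416) = -½*4465/11416 = -4465/22832 ≈ -0.19556)
C(J) = -5 - 107/J
K + C(-14) = -4465/22832 + (-5 - 107/(-14)) = -4465/22832 + (-5 - 107*(-1/14)) = -4465/22832 + (-5 + 107/14) = -4465/22832 + 37/14 = 391137/159824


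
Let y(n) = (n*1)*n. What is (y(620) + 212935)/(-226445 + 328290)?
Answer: 119467/20369 ≈ 5.8651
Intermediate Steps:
y(n) = n**2 (y(n) = n*n = n**2)
(y(620) + 212935)/(-226445 + 328290) = (620**2 + 212935)/(-226445 + 328290) = (384400 + 212935)/101845 = 597335*(1/101845) = 119467/20369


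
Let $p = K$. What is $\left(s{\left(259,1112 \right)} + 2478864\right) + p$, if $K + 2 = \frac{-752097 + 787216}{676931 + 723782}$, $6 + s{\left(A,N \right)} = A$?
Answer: $\frac{3472528644114}{1400713} \approx 2.4791 \cdot 10^{6}$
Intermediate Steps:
$s{\left(A,N \right)} = -6 + A$
$K = - \frac{2766307}{1400713}$ ($K = -2 + \frac{-752097 + 787216}{676931 + 723782} = -2 + \frac{35119}{1400713} = - \frac{2766307}{1400713} \approx -1.9749$)
$p = - \frac{2766307}{1400713} \approx -1.9749$
$\left(s{\left(259,1112 \right)} + 2478864\right) + p = \left(\left(-6 + 259\right) + 2478864\right) - \frac{2766307}{1400713} = \left(253 + 2478864\right) - \frac{2766307}{1400713} = 2479117 - \frac{2766307}{1400713} = \frac{3472528644114}{1400713}$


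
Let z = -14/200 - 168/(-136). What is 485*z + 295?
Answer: 292457/340 ≈ 860.17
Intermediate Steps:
z = 1981/1700 (z = -14*1/200 - 168*(-1/136) = -7/100 + 21/17 = 1981/1700 ≈ 1.1653)
485*z + 295 = 485*(1981/1700) + 295 = 192157/340 + 295 = 292457/340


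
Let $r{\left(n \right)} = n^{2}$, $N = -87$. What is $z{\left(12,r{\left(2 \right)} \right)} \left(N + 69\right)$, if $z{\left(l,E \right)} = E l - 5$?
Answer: $-774$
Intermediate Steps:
$z{\left(l,E \right)} = -5 + E l$
$z{\left(12,r{\left(2 \right)} \right)} \left(N + 69\right) = \left(-5 + 2^{2} \cdot 12\right) \left(-87 + 69\right) = \left(-5 + 4 \cdot 12\right) \left(-18\right) = \left(-5 + 48\right) \left(-18\right) = 43 \left(-18\right) = -774$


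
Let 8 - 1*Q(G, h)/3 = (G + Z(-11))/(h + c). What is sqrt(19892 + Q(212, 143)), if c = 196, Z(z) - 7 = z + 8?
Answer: 2*sqrt(63570749)/113 ≈ 141.12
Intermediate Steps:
Z(z) = 15 + z (Z(z) = 7 + (z + 8) = 7 + (8 + z) = 15 + z)
Q(G, h) = 24 - 3*(4 + G)/(196 + h) (Q(G, h) = 24 - 3*(G + (15 - 11))/(h + 196) = 24 - 3*(G + 4)/(196 + h) = 24 - 3*(4 + G)/(196 + h))
sqrt(19892 + Q(212, 143)) = sqrt(19892 + 3*(1564 - 1*212 + 8*143)/(196 + 143)) = sqrt(19892 + 3*(1564 - 212 + 1144)/339) = sqrt(19892 + 3*(1/339)*2496) = sqrt(19892 + 2496/113) = sqrt(2250292/113) = 2*sqrt(63570749)/113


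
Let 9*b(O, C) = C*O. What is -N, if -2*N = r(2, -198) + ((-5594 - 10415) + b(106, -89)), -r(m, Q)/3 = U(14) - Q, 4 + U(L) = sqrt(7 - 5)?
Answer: -158753/18 - 3*sqrt(2)/2 ≈ -8821.7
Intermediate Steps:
U(L) = -4 + sqrt(2) (U(L) = -4 + sqrt(7 - 5) = -4 + sqrt(2))
r(m, Q) = 12 - 3*sqrt(2) + 3*Q (r(m, Q) = -3*((-4 + sqrt(2)) - Q) = -3*(-4 + sqrt(2) - Q) = 12 - 3*sqrt(2) + 3*Q)
b(O, C) = C*O/9 (b(O, C) = (C*O)/9 = C*O/9)
N = 158753/18 + 3*sqrt(2)/2 (N = -((12 - 3*sqrt(2) + 3*(-198)) + ((-5594 - 10415) + (1/9)*(-89)*106))/2 = -((12 - 3*sqrt(2) - 594) + (-16009 - 9434/9))/2 = -((-582 - 3*sqrt(2)) - 153515/9)/2 = -(-158753/9 - 3*sqrt(2))/2 = 158753/18 + 3*sqrt(2)/2 ≈ 8821.7)
-N = -(158753/18 + 3*sqrt(2)/2) = -158753/18 - 3*sqrt(2)/2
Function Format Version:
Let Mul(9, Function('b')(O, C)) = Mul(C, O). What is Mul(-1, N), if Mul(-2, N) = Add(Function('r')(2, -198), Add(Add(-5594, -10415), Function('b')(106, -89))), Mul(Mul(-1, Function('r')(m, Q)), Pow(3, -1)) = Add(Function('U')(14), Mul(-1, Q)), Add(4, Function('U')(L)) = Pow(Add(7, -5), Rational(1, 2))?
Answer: Add(Rational(-158753, 18), Mul(Rational(-3, 2), Pow(2, Rational(1, 2)))) ≈ -8821.7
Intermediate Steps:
Function('U')(L) = Add(-4, Pow(2, Rational(1, 2))) (Function('U')(L) = Add(-4, Pow(Add(7, -5), Rational(1, 2))) = Add(-4, Pow(2, Rational(1, 2))))
Function('r')(m, Q) = Add(12, Mul(-3, Pow(2, Rational(1, 2))), Mul(3, Q)) (Function('r')(m, Q) = Mul(-3, Add(Add(-4, Pow(2, Rational(1, 2))), Mul(-1, Q))) = Mul(-3, Add(-4, Pow(2, Rational(1, 2)), Mul(-1, Q))) = Add(12, Mul(-3, Pow(2, Rational(1, 2))), Mul(3, Q)))
Function('b')(O, C) = Mul(Rational(1, 9), C, O) (Function('b')(O, C) = Mul(Rational(1, 9), Mul(C, O)) = Mul(Rational(1, 9), C, O))
N = Add(Rational(158753, 18), Mul(Rational(3, 2), Pow(2, Rational(1, 2)))) (N = Mul(Rational(-1, 2), Add(Add(12, Mul(-3, Pow(2, Rational(1, 2))), Mul(3, -198)), Add(Add(-5594, -10415), Mul(Rational(1, 9), -89, 106)))) = Mul(Rational(-1, 2), Add(Add(12, Mul(-3, Pow(2, Rational(1, 2))), -594), Add(-16009, Rational(-9434, 9)))) = Mul(Rational(-1, 2), Add(Add(-582, Mul(-3, Pow(2, Rational(1, 2)))), Rational(-153515, 9))) = Mul(Rational(-1, 2), Add(Rational(-158753, 9), Mul(-3, Pow(2, Rational(1, 2))))) = Add(Rational(158753, 18), Mul(Rational(3, 2), Pow(2, Rational(1, 2)))) ≈ 8821.7)
Mul(-1, N) = Mul(-1, Add(Rational(158753, 18), Mul(Rational(3, 2), Pow(2, Rational(1, 2))))) = Add(Rational(-158753, 18), Mul(Rational(-3, 2), Pow(2, Rational(1, 2))))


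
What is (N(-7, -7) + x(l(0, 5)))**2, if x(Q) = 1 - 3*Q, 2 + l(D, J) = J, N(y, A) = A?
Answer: 225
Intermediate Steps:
l(D, J) = -2 + J
(N(-7, -7) + x(l(0, 5)))**2 = (-7 + (1 - 3*(-2 + 5)))**2 = (-7 + (1 - 3*3))**2 = (-7 + (1 - 9))**2 = (-7 - 8)**2 = (-15)**2 = 225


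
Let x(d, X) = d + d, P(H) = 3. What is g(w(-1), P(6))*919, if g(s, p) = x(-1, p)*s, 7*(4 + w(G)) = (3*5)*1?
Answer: 23894/7 ≈ 3413.4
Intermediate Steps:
w(G) = -13/7 (w(G) = -4 + ((3*5)*1)/7 = -4 + (15*1)/7 = -4 + (⅐)*15 = -4 + 15/7 = -13/7)
x(d, X) = 2*d
g(s, p) = -2*s (g(s, p) = (2*(-1))*s = -2*s)
g(w(-1), P(6))*919 = -2*(-13/7)*919 = (26/7)*919 = 23894/7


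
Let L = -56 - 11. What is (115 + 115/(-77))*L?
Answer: -585580/77 ≈ -7604.9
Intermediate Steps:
L = -67
(115 + 115/(-77))*L = (115 + 115/(-77))*(-67) = (115 + 115*(-1/77))*(-67) = (115 - 115/77)*(-67) = (8740/77)*(-67) = -585580/77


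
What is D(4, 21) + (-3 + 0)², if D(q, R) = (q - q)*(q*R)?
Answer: 9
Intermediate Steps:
D(q, R) = 0 (D(q, R) = 0*(R*q) = 0)
D(4, 21) + (-3 + 0)² = 0 + (-3 + 0)² = 0 + (-3)² = 0 + 9 = 9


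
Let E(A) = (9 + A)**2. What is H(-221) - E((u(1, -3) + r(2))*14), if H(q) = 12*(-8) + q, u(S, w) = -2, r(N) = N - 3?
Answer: -1406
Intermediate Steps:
r(N) = -3 + N
H(q) = -96 + q
H(-221) - E((u(1, -3) + r(2))*14) = (-96 - 221) - (9 + (-2 + (-3 + 2))*14)**2 = -317 - (9 + (-2 - 1)*14)**2 = -317 - (9 - 3*14)**2 = -317 - (9 - 42)**2 = -317 - 1*(-33)**2 = -317 - 1*1089 = -317 - 1089 = -1406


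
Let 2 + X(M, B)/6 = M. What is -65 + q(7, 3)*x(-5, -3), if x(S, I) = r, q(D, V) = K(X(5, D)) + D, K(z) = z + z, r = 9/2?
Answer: 257/2 ≈ 128.50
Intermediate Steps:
r = 9/2 (r = 9*(1/2) = 9/2 ≈ 4.5000)
X(M, B) = -12 + 6*M
K(z) = 2*z
q(D, V) = 36 + D (q(D, V) = 2*(-12 + 6*5) + D = 2*(-12 + 30) + D = 2*18 + D = 36 + D)
x(S, I) = 9/2
-65 + q(7, 3)*x(-5, -3) = -65 + (36 + 7)*(9/2) = -65 + 43*(9/2) = -65 + 387/2 = 257/2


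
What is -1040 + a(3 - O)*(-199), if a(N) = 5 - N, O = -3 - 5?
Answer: 154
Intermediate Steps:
O = -8
-1040 + a(3 - O)*(-199) = -1040 + (5 - (3 - 1*(-8)))*(-199) = -1040 + (5 - (3 + 8))*(-199) = -1040 + (5 - 1*11)*(-199) = -1040 + (5 - 11)*(-199) = -1040 - 6*(-199) = -1040 + 1194 = 154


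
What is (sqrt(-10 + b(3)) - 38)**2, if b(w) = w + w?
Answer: 1440 - 152*I ≈ 1440.0 - 152.0*I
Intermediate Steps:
b(w) = 2*w
(sqrt(-10 + b(3)) - 38)**2 = (sqrt(-10 + 2*3) - 38)**2 = (sqrt(-10 + 6) - 38)**2 = (sqrt(-4) - 38)**2 = (2*I - 38)**2 = (-38 + 2*I)**2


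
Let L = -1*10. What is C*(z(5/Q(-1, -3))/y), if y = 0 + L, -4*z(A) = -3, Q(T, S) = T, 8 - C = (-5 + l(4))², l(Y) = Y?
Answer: -21/40 ≈ -0.52500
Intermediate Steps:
L = -10
C = 7 (C = 8 - (-5 + 4)² = 8 - 1*(-1)² = 8 - 1*1 = 8 - 1 = 7)
z(A) = ¾ (z(A) = -¼*(-3) = ¾)
y = -10 (y = 0 - 10 = -10)
C*(z(5/Q(-1, -3))/y) = 7*((¾)/(-10)) = 7*((¾)*(-⅒)) = 7*(-3/40) = -21/40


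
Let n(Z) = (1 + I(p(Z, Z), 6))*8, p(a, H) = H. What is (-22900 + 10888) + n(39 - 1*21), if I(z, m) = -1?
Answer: -12012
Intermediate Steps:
n(Z) = 0 (n(Z) = (1 - 1)*8 = 0*8 = 0)
(-22900 + 10888) + n(39 - 1*21) = (-22900 + 10888) + 0 = -12012 + 0 = -12012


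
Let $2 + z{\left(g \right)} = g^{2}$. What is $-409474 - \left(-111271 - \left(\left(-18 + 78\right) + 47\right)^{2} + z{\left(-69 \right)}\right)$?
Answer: $-291513$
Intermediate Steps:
$z{\left(g \right)} = -2 + g^{2}$
$-409474 - \left(-111271 - \left(\left(-18 + 78\right) + 47\right)^{2} + z{\left(-69 \right)}\right) = -409474 + \left(\left(111271 + \left(\left(-18 + 78\right) + 47\right)^{2}\right) - \left(-2 + \left(-69\right)^{2}\right)\right) = -409474 + \left(\left(111271 + \left(60 + 47\right)^{2}\right) - \left(-2 + 4761\right)\right) = -409474 + \left(\left(111271 + 107^{2}\right) - 4759\right) = -409474 + \left(\left(111271 + 11449\right) - 4759\right) = -409474 + \left(122720 - 4759\right) = -409474 + 117961 = -291513$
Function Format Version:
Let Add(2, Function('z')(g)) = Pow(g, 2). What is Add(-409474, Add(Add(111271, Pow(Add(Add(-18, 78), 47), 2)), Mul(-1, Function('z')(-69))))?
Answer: -291513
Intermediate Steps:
Function('z')(g) = Add(-2, Pow(g, 2))
Add(-409474, Add(Add(111271, Pow(Add(Add(-18, 78), 47), 2)), Mul(-1, Function('z')(-69)))) = Add(-409474, Add(Add(111271, Pow(Add(Add(-18, 78), 47), 2)), Mul(-1, Add(-2, Pow(-69, 2))))) = Add(-409474, Add(Add(111271, Pow(Add(60, 47), 2)), Mul(-1, Add(-2, 4761)))) = Add(-409474, Add(Add(111271, Pow(107, 2)), Mul(-1, 4759))) = Add(-409474, Add(Add(111271, 11449), -4759)) = Add(-409474, Add(122720, -4759)) = Add(-409474, 117961) = -291513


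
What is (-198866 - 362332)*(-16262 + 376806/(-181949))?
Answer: 1660714767909912/181949 ≈ 9.1274e+9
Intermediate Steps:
(-198866 - 362332)*(-16262 + 376806/(-181949)) = -561198*(-16262 + 376806*(-1/181949)) = -561198*(-16262 - 376806/181949) = -561198*(-2959231444/181949) = 1660714767909912/181949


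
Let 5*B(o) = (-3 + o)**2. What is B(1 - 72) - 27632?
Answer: -132684/5 ≈ -26537.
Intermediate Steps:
B(o) = (-3 + o)**2/5
B(1 - 72) - 27632 = (-3 + (1 - 72))**2/5 - 27632 = (-3 - 71)**2/5 - 27632 = (1/5)*(-74)**2 - 27632 = (1/5)*5476 - 27632 = 5476/5 - 27632 = -132684/5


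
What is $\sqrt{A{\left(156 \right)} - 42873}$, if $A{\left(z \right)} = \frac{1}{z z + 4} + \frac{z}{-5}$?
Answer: $\frac{i \sqrt{6354493861295}}{12170} \approx 207.13 i$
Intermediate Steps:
$A{\left(z \right)} = \frac{1}{4 + z^{2}} - \frac{z}{5}$ ($A{\left(z \right)} = \frac{1}{z^{2} + 4} - \frac{z}{5} = \frac{1}{4 + z^{2}} - \frac{z}{5}$)
$\sqrt{A{\left(156 \right)} - 42873} = \sqrt{\frac{5 - 156^{3} - 624}{5 \left(4 + 156^{2}\right)} - 42873} = \sqrt{\frac{5 - 3796416 - 624}{5 \left(4 + 24336\right)} - 42873} = \sqrt{\frac{5 - 3796416 - 624}{5 \cdot 24340} - 42873} = \sqrt{\frac{1}{5} \cdot \frac{1}{24340} \left(-3797035\right) - 42873} = \sqrt{- \frac{759407}{24340} - 42873} = \sqrt{- \frac{1044288227}{24340}} = \frac{i \sqrt{6354493861295}}{12170}$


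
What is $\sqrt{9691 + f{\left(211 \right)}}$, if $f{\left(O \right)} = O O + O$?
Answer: $3 \sqrt{6047} \approx 233.29$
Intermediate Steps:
$f{\left(O \right)} = O + O^{2}$ ($f{\left(O \right)} = O^{2} + O = O + O^{2}$)
$\sqrt{9691 + f{\left(211 \right)}} = \sqrt{9691 + 211 \left(1 + 211\right)} = \sqrt{9691 + 211 \cdot 212} = \sqrt{9691 + 44732} = \sqrt{54423} = 3 \sqrt{6047}$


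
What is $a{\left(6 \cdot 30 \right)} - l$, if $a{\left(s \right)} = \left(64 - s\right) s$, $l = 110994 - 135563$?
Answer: $3689$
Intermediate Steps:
$l = -24569$ ($l = 110994 - 135563 = -24569$)
$a{\left(s \right)} = s \left(64 - s\right)$
$a{\left(6 \cdot 30 \right)} - l = 6 \cdot 30 \left(64 - 6 \cdot 30\right) - -24569 = 180 \left(64 - 180\right) + 24569 = 180 \left(-116\right) + 24569 = -20880 + 24569 = 3689$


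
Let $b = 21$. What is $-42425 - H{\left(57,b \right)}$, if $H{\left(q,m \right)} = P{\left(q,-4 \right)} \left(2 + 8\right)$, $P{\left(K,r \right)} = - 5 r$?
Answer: $-42625$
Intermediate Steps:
$H{\left(q,m \right)} = 200$ ($H{\left(q,m \right)} = \left(-5\right) \left(-4\right) \left(2 + 8\right) = 20 \cdot 10 = 200$)
$-42425 - H{\left(57,b \right)} = -42425 - 200 = -42625$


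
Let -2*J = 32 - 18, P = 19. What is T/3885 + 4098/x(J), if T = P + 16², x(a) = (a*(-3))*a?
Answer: -151241/5439 ≈ -27.807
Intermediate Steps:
J = -7 (J = -(32 - 18)/2 = -½*14 = -7)
x(a) = -3*a² (x(a) = (-3*a)*a = -3*a²)
T = 275 (T = 19 + 16² = 19 + 256 = 275)
T/3885 + 4098/x(J) = 275/3885 + 4098/((-3*(-7)²)) = 275*(1/3885) + 4098/((-3*49)) = 55/777 + 4098/(-147) = 55/777 + 4098*(-1/147) = 55/777 - 1366/49 = -151241/5439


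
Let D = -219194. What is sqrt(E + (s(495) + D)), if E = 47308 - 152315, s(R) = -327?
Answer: 4*I*sqrt(20283) ≈ 569.67*I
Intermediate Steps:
E = -105007
sqrt(E + (s(495) + D)) = sqrt(-105007 + (-327 - 219194)) = sqrt(-105007 - 219521) = sqrt(-324528) = 4*I*sqrt(20283)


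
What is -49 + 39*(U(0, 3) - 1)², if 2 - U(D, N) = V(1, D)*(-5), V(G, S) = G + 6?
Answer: 50495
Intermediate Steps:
V(G, S) = 6 + G
U(D, N) = 37 (U(D, N) = 2 - (6 + 1)*(-5) = 2 - 7*(-5) = 2 - 1*(-35) = 2 + 35 = 37)
-49 + 39*(U(0, 3) - 1)² = -49 + 39*(37 - 1)² = -49 + 39*36² = -49 + 39*1296 = -49 + 50544 = 50495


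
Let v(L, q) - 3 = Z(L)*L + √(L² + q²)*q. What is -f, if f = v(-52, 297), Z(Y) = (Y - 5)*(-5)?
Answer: 14817 - 297*√90913 ≈ -74734.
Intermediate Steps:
Z(Y) = 25 - 5*Y (Z(Y) = (-5 + Y)*(-5) = 25 - 5*Y)
v(L, q) = 3 + L*(25 - 5*L) + q*√(L² + q²) (v(L, q) = 3 + ((25 - 5*L)*L + √(L² + q²)*q) = 3 + (L*(25 - 5*L) + q*√(L² + q²)) = 3 + L*(25 - 5*L) + q*√(L² + q²))
f = -14817 + 297*√90913 (f = 3 + 297*√((-52)² + 297²) - 5*(-52)*(-5 - 52) = 3 + 297*√(2704 + 88209) - 5*(-52)*(-57) = 3 + 297*√90913 - 14820 = -14817 + 297*√90913 ≈ 74734.)
-f = -(-14817 + 297*√90913) = 14817 - 297*√90913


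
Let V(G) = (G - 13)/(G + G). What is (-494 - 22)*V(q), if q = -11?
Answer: -6192/11 ≈ -562.91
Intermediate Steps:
V(G) = (-13 + G)/(2*G) (V(G) = (-13 + G)/((2*G)) = (-13 + G)*(1/(2*G)) = (-13 + G)/(2*G))
(-494 - 22)*V(q) = (-494 - 22)*((½)*(-13 - 11)/(-11)) = -258*(-1)*(-24)/11 = -516*12/11 = -6192/11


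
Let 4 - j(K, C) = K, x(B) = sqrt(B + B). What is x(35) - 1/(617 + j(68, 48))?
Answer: -1/553 + sqrt(70) ≈ 8.3648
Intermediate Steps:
x(B) = sqrt(2)*sqrt(B) (x(B) = sqrt(2*B) = sqrt(2)*sqrt(B))
j(K, C) = 4 - K
x(35) - 1/(617 + j(68, 48)) = sqrt(2)*sqrt(35) - 1/(617 + (4 - 1*68)) = sqrt(70) - 1/(617 + (4 - 68)) = sqrt(70) - 1/(617 - 64) = sqrt(70) - 1/553 = -1/553 + sqrt(70)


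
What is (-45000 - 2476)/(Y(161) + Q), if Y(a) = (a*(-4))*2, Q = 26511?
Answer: -4316/2293 ≈ -1.8822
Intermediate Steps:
Y(a) = -8*a (Y(a) = -4*a*2 = -8*a)
(-45000 - 2476)/(Y(161) + Q) = (-45000 - 2476)/(-8*161 + 26511) = -47476/(-1288 + 26511) = -47476/25223 = -47476*1/25223 = -4316/2293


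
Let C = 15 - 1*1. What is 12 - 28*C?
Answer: -380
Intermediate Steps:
C = 14 (C = 15 - 1 = 14)
12 - 28*C = 12 - 28*14 = 12 - 392 = -380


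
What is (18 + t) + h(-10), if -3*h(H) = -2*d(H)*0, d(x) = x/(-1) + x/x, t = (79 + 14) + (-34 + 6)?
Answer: 83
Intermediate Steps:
t = 65 (t = 93 - 28 = 65)
d(x) = 1 - x (d(x) = x*(-1) + 1 = -x + 1 = 1 - x)
h(H) = 0 (h(H) = -(-2*(1 - H))*0/3 = -(-2 + 2*H)*0/3 = -⅓*0 = 0)
(18 + t) + h(-10) = (18 + 65) + 0 = 83 + 0 = 83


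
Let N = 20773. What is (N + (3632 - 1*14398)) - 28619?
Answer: -18612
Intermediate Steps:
(N + (3632 - 1*14398)) - 28619 = (20773 + (3632 - 1*14398)) - 28619 = (20773 + (3632 - 14398)) - 28619 = (20773 - 10766) - 28619 = 10007 - 28619 = -18612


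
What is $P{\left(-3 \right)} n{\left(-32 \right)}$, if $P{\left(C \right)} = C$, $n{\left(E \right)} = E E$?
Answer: $-3072$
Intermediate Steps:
$n{\left(E \right)} = E^{2}$
$P{\left(-3 \right)} n{\left(-32 \right)} = - 3 \left(-32\right)^{2} = \left(-3\right) 1024 = -3072$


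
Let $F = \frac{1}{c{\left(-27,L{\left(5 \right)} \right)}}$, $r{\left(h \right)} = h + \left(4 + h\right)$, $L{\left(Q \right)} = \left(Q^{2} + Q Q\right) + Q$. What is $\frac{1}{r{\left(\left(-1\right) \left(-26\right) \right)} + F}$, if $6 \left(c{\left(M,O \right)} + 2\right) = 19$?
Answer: $\frac{7}{398} \approx 0.017588$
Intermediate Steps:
$L{\left(Q \right)} = Q + 2 Q^{2}$ ($L{\left(Q \right)} = \left(Q^{2} + Q^{2}\right) + Q = 2 Q^{2} + Q = Q + 2 Q^{2}$)
$c{\left(M,O \right)} = \frac{7}{6}$ ($c{\left(M,O \right)} = -2 + \frac{1}{6} \cdot 19 = -2 + \frac{19}{6} = \frac{7}{6}$)
$r{\left(h \right)} = 4 + 2 h$
$F = \frac{6}{7}$ ($F = \frac{1}{\frac{7}{6}} = \frac{6}{7} \approx 0.85714$)
$\frac{1}{r{\left(\left(-1\right) \left(-26\right) \right)} + F} = \frac{1}{\left(4 + 2 \left(\left(-1\right) \left(-26\right)\right)\right) + \frac{6}{7}} = \frac{1}{\left(4 + 2 \cdot 26\right) + \frac{6}{7}} = \frac{1}{\left(4 + 52\right) + \frac{6}{7}} = \frac{1}{56 + \frac{6}{7}} = \frac{1}{\frac{398}{7}} = \frac{7}{398}$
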